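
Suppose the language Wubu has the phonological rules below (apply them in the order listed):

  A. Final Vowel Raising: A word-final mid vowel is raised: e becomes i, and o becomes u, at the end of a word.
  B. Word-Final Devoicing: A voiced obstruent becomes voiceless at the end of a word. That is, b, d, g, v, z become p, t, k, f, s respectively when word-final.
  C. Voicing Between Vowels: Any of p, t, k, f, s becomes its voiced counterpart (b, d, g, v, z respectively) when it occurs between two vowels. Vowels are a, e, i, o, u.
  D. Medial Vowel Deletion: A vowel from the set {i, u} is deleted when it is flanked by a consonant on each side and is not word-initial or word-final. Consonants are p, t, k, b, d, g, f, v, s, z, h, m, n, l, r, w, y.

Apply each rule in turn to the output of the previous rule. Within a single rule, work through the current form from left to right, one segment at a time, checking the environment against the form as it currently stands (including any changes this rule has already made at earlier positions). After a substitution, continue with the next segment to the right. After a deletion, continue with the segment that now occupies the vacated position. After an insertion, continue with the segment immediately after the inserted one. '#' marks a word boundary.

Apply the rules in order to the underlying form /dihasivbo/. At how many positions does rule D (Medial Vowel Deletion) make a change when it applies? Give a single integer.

A Final Vowel Raising: [dihasivbo] → [dihasivbu]
B Word-Final Devoicing: no change — [dihasivbu]
C Voicing Between Vowels: [dihasivbu] → [dihazivbu]
D Medial Vowel Deletion: [dihazivbu] → [dhazvbu]
Rule D changed 2 position(s).

2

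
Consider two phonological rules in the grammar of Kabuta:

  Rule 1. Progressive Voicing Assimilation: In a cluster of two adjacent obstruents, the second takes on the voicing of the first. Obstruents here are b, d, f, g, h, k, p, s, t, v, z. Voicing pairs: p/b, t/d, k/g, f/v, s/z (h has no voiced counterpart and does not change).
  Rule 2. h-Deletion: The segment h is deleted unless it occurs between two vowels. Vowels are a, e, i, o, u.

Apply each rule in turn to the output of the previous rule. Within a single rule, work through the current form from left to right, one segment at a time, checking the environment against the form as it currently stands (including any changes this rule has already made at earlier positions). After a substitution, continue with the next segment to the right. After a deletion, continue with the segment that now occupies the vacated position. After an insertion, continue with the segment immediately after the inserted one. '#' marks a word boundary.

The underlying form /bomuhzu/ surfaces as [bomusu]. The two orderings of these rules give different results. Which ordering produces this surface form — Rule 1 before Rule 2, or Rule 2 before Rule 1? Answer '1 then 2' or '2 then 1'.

Order 1 then 2:
  1 Progressive Voicing Assimilation: [bomuhzu] → [bomuhsu]
  2 h-Deletion: [bomuhsu] → [bomusu]
  result: [bomusu]
Order 2 then 1:
  2 h-Deletion: [bomuhzu] → [bomuzu]
  1 Progressive Voicing Assimilation: no change — [bomuzu]
  result: [bomuzu]

1 then 2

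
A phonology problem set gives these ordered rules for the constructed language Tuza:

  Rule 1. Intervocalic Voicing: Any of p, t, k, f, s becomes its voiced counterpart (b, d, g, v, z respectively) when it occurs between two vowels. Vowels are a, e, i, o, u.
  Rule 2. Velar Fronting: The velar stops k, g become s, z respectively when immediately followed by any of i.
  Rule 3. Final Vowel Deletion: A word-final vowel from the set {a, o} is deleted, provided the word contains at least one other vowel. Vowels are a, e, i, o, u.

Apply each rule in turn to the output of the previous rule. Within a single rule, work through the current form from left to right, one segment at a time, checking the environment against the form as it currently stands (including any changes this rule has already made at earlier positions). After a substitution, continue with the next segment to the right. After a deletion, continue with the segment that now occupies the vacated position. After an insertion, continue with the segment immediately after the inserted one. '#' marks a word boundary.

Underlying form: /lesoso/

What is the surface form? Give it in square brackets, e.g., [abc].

[lezoz]

Rule 1 Intervocalic Voicing: [lesoso] → [lezozo]
Rule 2 Velar Fronting: no change — [lezozo]
Rule 3 Final Vowel Deletion: [lezozo] → [lezoz]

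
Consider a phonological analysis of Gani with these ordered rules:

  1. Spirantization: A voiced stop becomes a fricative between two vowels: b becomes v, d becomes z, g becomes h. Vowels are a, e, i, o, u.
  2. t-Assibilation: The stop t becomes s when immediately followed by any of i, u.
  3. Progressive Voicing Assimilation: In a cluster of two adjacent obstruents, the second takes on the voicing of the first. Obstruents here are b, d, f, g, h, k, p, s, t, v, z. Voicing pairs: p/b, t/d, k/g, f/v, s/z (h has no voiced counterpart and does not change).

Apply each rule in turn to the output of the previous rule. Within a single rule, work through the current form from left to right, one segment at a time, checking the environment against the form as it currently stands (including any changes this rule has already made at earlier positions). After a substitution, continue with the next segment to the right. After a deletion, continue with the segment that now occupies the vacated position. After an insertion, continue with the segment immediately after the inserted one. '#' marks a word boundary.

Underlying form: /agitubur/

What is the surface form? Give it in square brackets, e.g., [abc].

1 Spirantization: [agitubur] → [ahituvur]
2 t-Assibilation: [ahituvur] → [ahisuvur]
3 Progressive Voicing Assimilation: no change — [ahisuvur]

[ahisuvur]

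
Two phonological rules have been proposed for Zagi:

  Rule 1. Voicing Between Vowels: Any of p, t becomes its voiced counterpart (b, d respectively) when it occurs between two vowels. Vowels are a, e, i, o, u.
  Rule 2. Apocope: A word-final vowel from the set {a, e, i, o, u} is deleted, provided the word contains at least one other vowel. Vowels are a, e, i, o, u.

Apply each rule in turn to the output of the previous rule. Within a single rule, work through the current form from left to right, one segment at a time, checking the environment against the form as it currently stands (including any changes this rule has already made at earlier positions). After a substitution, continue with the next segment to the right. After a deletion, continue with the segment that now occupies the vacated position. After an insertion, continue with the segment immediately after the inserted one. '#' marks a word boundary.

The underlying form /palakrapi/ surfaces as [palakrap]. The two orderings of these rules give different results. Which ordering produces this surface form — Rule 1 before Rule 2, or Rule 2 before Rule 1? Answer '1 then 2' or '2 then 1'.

2 then 1

Order 1 then 2:
  1 Voicing Between Vowels: [palakrapi] → [palakrabi]
  2 Apocope: [palakrabi] → [palakrab]
  result: [palakrab]
Order 2 then 1:
  2 Apocope: [palakrapi] → [palakrap]
  1 Voicing Between Vowels: no change — [palakrap]
  result: [palakrap]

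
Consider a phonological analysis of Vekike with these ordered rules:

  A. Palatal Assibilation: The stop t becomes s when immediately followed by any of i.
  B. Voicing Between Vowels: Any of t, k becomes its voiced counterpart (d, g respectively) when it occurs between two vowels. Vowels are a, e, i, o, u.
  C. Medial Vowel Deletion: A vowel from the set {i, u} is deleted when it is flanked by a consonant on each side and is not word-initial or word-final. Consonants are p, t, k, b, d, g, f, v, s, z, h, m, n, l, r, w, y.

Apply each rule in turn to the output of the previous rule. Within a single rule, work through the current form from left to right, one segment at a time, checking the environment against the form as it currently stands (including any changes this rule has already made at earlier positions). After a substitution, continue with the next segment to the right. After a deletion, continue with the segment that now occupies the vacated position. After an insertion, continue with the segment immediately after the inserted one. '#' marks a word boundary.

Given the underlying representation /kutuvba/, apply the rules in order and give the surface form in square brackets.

[kdvba]

A Palatal Assibilation: no change — [kutuvba]
B Voicing Between Vowels: [kutuvba] → [kuduvba]
C Medial Vowel Deletion: [kuduvba] → [kdvba]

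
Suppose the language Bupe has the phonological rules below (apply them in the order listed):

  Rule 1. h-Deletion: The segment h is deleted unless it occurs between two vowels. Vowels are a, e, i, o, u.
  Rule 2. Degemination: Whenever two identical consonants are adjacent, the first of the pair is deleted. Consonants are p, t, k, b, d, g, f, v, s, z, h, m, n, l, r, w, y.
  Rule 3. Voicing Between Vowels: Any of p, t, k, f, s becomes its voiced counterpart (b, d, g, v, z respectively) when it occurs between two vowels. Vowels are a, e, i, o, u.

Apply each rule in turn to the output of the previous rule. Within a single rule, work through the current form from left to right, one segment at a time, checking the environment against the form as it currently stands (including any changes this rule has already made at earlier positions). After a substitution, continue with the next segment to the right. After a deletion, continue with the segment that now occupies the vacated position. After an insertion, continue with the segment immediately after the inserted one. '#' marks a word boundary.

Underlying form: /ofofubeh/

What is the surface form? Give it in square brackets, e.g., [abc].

[ovovube]

Rule 1 h-Deletion: [ofofubeh] → [ofofube]
Rule 2 Degemination: no change — [ofofube]
Rule 3 Voicing Between Vowels: [ofofube] → [ovovube]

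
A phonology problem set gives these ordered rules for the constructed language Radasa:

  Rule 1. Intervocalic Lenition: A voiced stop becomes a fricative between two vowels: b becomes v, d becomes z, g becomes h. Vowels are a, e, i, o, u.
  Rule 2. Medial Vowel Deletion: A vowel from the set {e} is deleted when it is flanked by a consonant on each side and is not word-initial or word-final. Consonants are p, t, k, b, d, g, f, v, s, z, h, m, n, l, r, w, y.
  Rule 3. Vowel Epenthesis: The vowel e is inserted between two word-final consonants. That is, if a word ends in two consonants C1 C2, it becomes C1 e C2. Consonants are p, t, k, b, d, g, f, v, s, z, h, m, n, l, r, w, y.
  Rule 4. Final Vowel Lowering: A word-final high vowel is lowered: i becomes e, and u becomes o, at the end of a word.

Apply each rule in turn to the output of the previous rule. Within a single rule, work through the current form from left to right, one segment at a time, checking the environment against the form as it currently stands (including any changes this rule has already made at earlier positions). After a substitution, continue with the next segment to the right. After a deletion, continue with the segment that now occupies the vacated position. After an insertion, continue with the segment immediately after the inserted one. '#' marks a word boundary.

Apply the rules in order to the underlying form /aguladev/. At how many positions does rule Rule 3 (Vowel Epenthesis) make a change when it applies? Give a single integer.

Rule 1 Intervocalic Lenition: [aguladev] → [ahulazev]
Rule 2 Medial Vowel Deletion: [ahulazev] → [ahulazv]
Rule 3 Vowel Epenthesis: [ahulazv] → [ahulazev]
Rule 4 Final Vowel Lowering: no change — [ahulazev]
Rule Rule 3 changed 1 position(s).

1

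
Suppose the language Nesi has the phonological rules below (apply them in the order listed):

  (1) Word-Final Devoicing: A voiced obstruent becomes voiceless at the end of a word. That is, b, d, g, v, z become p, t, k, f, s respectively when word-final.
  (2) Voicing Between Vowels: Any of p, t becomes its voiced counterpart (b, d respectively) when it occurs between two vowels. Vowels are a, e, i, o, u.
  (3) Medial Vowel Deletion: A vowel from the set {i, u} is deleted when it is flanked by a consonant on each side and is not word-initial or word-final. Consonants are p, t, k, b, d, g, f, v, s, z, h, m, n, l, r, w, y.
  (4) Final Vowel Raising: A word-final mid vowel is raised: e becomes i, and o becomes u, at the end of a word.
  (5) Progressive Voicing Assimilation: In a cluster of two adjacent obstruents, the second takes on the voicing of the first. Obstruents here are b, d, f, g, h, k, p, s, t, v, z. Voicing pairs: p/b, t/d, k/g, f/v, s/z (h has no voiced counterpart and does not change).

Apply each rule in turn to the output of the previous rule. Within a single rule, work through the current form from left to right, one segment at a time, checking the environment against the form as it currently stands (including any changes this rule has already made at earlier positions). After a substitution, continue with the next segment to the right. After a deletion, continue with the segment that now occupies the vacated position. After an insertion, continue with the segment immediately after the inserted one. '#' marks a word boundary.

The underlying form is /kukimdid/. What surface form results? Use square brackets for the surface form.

[kkmdd]

(1) Word-Final Devoicing: [kukimdid] → [kukimdit]
(2) Voicing Between Vowels: no change — [kukimdit]
(3) Medial Vowel Deletion: [kukimdit] → [kkmdt]
(4) Final Vowel Raising: no change — [kkmdt]
(5) Progressive Voicing Assimilation: [kkmdt] → [kkmdd]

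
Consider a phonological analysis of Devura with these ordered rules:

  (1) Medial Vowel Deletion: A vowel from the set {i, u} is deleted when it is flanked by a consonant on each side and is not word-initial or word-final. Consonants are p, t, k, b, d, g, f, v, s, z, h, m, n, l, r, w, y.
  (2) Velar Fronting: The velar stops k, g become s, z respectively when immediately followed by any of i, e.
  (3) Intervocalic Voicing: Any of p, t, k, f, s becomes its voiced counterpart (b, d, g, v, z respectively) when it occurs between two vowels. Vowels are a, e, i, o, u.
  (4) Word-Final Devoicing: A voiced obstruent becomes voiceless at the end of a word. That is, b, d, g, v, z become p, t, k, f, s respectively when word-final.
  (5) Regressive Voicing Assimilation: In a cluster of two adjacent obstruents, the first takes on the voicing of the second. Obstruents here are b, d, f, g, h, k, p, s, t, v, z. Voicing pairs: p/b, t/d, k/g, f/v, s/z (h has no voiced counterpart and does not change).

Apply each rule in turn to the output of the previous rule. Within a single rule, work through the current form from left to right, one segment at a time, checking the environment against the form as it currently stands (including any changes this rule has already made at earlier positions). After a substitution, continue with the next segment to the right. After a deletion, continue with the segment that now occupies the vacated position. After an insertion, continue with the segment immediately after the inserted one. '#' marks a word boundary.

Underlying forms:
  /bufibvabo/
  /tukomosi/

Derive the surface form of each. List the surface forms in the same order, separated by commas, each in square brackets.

/bufibvabo/:
  (1) Medial Vowel Deletion: [bufibvabo] → [bfbvabo]
  (2) Velar Fronting: no change — [bfbvabo]
  (3) Intervocalic Voicing: no change — [bfbvabo]
  (4) Word-Final Devoicing: no change — [bfbvabo]
  (5) Regressive Voicing Assimilation: [bfbvabo] → [pvbvabo]
/tukomosi/:
  (1) Medial Vowel Deletion: [tukomosi] → [tkomosi]
  (2) Velar Fronting: no change — [tkomosi]
  (3) Intervocalic Voicing: [tkomosi] → [tkomozi]
  (4) Word-Final Devoicing: no change — [tkomozi]
  (5) Regressive Voicing Assimilation: no change — [tkomozi]

[pvbvabo], [tkomozi]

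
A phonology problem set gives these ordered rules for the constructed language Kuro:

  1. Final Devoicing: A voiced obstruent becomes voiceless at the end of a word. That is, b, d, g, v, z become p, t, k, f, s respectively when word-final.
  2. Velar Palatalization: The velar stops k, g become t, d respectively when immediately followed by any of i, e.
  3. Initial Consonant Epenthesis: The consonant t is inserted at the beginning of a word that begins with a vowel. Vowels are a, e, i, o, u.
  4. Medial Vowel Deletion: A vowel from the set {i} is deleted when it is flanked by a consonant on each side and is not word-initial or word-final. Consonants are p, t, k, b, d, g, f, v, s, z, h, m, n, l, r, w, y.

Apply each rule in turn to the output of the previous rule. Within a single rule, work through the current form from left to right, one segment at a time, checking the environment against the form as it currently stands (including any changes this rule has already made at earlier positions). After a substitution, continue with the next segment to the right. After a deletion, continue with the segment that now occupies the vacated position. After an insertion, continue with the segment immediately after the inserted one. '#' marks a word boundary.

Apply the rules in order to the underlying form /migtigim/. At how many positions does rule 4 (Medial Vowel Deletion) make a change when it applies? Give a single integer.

1 Final Devoicing: no change — [migtigim]
2 Velar Palatalization: [migtigim] → [migtidim]
3 Initial Consonant Epenthesis: no change — [migtidim]
4 Medial Vowel Deletion: [migtidim] → [mgtdm]
Rule 4 changed 3 position(s).

3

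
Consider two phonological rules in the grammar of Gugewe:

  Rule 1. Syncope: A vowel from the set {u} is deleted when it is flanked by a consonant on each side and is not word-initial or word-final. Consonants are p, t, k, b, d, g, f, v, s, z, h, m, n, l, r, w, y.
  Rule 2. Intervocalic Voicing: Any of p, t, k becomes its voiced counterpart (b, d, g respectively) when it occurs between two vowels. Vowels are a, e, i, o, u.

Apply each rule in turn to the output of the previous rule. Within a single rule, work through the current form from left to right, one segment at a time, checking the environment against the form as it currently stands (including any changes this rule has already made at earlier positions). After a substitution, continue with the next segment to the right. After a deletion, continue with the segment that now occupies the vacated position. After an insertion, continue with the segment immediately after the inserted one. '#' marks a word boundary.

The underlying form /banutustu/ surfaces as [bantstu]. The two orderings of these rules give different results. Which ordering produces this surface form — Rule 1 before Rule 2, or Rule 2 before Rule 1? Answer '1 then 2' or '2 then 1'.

1 then 2

Order 1 then 2:
  1 Syncope: [banutustu] → [bantstu]
  2 Intervocalic Voicing: no change — [bantstu]
  result: [bantstu]
Order 2 then 1:
  2 Intervocalic Voicing: [banutustu] → [banudustu]
  1 Syncope: [banudustu] → [bandstu]
  result: [bandstu]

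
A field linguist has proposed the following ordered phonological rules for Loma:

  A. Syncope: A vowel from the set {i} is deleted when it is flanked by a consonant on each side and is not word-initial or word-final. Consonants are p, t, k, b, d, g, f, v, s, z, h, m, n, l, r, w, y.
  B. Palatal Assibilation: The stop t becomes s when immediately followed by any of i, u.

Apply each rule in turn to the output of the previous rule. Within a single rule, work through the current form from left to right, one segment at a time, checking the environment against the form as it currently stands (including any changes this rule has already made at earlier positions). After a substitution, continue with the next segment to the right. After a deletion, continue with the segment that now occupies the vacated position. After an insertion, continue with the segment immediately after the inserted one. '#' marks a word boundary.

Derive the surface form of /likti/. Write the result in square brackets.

[lksi]

A Syncope: [likti] → [lkti]
B Palatal Assibilation: [lkti] → [lksi]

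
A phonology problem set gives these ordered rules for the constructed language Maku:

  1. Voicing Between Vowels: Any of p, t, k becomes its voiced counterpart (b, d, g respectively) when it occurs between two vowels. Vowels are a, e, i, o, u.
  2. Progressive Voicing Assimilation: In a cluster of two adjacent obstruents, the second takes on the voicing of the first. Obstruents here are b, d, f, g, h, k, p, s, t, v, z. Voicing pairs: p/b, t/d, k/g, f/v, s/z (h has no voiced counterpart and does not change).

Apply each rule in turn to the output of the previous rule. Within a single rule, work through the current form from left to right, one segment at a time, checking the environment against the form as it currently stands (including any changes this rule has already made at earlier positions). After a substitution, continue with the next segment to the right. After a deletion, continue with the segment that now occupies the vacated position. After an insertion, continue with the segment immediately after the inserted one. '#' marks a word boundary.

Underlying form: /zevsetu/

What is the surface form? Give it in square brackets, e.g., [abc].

[zevzedu]

1 Voicing Between Vowels: [zevsetu] → [zevsedu]
2 Progressive Voicing Assimilation: [zevsedu] → [zevzedu]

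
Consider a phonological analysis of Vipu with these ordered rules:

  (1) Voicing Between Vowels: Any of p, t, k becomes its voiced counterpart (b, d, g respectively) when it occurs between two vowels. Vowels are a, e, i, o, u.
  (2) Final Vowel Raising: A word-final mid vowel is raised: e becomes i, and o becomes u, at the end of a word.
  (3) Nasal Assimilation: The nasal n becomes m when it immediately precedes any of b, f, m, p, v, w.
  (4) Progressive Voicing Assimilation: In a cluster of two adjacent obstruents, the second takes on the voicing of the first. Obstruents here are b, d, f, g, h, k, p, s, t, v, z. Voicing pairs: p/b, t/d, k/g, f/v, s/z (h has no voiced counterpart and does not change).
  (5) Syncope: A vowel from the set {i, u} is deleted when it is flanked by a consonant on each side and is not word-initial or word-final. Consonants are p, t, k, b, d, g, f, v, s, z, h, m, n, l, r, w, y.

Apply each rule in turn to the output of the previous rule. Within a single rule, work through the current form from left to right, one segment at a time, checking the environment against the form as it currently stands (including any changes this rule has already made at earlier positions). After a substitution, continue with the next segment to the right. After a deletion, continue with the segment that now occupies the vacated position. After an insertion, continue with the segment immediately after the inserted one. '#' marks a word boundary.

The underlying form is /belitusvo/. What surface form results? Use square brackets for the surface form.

[beldsfu]

(1) Voicing Between Vowels: [belitusvo] → [belidusvo]
(2) Final Vowel Raising: [belidusvo] → [belidusvu]
(3) Nasal Assimilation: no change — [belidusvu]
(4) Progressive Voicing Assimilation: [belidusvu] → [belidusfu]
(5) Syncope: [belidusfu] → [beldsfu]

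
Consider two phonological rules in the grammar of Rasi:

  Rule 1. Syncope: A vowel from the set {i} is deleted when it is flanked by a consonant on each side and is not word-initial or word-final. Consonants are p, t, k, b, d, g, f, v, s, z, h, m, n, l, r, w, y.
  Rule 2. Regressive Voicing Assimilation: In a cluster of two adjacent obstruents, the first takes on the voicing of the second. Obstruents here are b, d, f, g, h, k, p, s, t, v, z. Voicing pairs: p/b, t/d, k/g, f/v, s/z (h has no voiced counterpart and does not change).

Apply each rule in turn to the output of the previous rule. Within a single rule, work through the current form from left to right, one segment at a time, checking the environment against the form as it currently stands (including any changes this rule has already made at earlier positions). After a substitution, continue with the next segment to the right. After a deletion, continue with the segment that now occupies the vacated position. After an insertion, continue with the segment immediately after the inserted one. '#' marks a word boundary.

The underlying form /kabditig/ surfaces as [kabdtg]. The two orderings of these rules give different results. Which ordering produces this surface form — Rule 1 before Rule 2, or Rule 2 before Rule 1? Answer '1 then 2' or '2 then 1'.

Order 1 then 2:
  1 Syncope: [kabditig] → [kabdtg]
  2 Regressive Voicing Assimilation: [kabdtg] → [kabtdg]
  result: [kabtdg]
Order 2 then 1:
  2 Regressive Voicing Assimilation: no change — [kabditig]
  1 Syncope: [kabditig] → [kabdtg]
  result: [kabdtg]

2 then 1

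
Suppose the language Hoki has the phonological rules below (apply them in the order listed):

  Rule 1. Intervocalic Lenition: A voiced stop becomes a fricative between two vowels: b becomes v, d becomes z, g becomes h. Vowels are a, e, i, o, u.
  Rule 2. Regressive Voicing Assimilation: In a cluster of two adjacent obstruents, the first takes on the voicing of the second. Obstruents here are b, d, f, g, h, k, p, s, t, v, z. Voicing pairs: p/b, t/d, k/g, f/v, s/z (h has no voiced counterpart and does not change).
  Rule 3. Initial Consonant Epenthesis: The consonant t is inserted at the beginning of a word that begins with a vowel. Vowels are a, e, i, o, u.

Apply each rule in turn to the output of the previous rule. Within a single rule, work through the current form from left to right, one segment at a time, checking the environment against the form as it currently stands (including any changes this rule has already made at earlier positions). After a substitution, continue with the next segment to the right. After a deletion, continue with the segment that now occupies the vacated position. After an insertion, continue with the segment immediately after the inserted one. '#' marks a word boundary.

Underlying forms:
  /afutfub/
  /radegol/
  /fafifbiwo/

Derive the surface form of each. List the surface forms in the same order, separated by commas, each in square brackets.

[tafutfub], [razehol], [fafivbiwo]

/afutfub/:
  Rule 1 Intervocalic Lenition: no change — [afutfub]
  Rule 2 Regressive Voicing Assimilation: no change — [afutfub]
  Rule 3 Initial Consonant Epenthesis: [afutfub] → [tafutfub]
/radegol/:
  Rule 1 Intervocalic Lenition: [radegol] → [razehol]
  Rule 2 Regressive Voicing Assimilation: no change — [razehol]
  Rule 3 Initial Consonant Epenthesis: no change — [razehol]
/fafifbiwo/:
  Rule 1 Intervocalic Lenition: no change — [fafifbiwo]
  Rule 2 Regressive Voicing Assimilation: [fafifbiwo] → [fafivbiwo]
  Rule 3 Initial Consonant Epenthesis: no change — [fafivbiwo]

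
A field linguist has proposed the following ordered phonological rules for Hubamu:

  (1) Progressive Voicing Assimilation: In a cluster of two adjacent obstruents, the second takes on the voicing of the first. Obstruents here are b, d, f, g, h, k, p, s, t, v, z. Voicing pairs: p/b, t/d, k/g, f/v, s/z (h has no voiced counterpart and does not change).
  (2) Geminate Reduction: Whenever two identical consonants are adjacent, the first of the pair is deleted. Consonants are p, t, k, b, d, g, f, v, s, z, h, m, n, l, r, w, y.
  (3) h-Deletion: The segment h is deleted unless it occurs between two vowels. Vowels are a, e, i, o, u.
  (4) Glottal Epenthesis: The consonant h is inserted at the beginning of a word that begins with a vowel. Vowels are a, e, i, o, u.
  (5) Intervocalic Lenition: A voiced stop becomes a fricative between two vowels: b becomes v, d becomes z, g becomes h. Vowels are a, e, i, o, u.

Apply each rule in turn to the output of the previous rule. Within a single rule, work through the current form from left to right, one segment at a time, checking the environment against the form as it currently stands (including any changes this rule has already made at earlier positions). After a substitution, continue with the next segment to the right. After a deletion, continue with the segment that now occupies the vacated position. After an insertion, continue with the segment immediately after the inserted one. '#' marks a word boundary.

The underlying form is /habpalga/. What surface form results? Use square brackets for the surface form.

(1) Progressive Voicing Assimilation: [habpalga] → [habbalga]
(2) Geminate Reduction: [habbalga] → [habalga]
(3) h-Deletion: [habalga] → [abalga]
(4) Glottal Epenthesis: [abalga] → [habalga]
(5) Intervocalic Lenition: [habalga] → [havalga]

[havalga]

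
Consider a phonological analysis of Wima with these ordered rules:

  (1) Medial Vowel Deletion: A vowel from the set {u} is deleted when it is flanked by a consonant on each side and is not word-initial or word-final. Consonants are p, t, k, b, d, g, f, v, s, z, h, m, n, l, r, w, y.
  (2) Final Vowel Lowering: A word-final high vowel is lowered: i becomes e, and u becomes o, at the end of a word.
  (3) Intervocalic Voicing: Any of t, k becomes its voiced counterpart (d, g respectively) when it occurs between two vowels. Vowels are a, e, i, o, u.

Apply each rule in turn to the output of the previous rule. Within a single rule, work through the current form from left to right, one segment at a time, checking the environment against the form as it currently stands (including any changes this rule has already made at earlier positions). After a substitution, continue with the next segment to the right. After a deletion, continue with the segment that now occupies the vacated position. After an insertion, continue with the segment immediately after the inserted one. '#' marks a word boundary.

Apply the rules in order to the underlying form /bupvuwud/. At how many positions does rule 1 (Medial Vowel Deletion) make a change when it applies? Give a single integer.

3

(1) Medial Vowel Deletion: [bupvuwud] → [bpvwd]
(2) Final Vowel Lowering: no change — [bpvwd]
(3) Intervocalic Voicing: no change — [bpvwd]
Rule 1 changed 3 position(s).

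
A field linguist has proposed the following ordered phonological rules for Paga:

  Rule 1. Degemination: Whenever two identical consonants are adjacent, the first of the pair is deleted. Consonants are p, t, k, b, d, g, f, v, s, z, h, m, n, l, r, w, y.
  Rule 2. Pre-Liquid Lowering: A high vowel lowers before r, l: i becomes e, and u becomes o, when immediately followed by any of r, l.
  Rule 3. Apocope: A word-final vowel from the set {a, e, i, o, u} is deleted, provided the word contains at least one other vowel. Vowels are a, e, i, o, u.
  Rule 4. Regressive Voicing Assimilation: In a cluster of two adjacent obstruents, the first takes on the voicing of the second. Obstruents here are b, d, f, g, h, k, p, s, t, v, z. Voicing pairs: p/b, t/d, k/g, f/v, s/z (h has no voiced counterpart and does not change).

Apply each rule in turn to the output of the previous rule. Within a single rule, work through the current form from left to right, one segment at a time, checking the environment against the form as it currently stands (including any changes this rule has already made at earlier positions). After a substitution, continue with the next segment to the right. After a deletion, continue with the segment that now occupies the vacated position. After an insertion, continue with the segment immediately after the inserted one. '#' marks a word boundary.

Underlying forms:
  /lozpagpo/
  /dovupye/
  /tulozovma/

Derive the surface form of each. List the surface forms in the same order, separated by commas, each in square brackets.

[lospakp], [dovupy], [tolozovm]

/lozpagpo/:
  Rule 1 Degemination: no change — [lozpagpo]
  Rule 2 Pre-Liquid Lowering: no change — [lozpagpo]
  Rule 3 Apocope: [lozpagpo] → [lozpagp]
  Rule 4 Regressive Voicing Assimilation: [lozpagp] → [lospakp]
/dovupye/:
  Rule 1 Degemination: no change — [dovupye]
  Rule 2 Pre-Liquid Lowering: no change — [dovupye]
  Rule 3 Apocope: [dovupye] → [dovupy]
  Rule 4 Regressive Voicing Assimilation: no change — [dovupy]
/tulozovma/:
  Rule 1 Degemination: no change — [tulozovma]
  Rule 2 Pre-Liquid Lowering: [tulozovma] → [tolozovma]
  Rule 3 Apocope: [tolozovma] → [tolozovm]
  Rule 4 Regressive Voicing Assimilation: no change — [tolozovm]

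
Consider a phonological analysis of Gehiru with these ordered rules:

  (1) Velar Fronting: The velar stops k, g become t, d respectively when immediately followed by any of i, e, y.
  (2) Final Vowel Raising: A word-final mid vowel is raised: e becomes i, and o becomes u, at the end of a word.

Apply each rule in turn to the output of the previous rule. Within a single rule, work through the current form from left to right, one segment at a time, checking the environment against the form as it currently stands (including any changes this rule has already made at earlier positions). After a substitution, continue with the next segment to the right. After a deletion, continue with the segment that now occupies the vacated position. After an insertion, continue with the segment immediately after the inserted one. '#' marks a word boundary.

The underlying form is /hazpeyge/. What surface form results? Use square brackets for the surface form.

[hazpeydi]

(1) Velar Fronting: [hazpeyge] → [hazpeyde]
(2) Final Vowel Raising: [hazpeyde] → [hazpeydi]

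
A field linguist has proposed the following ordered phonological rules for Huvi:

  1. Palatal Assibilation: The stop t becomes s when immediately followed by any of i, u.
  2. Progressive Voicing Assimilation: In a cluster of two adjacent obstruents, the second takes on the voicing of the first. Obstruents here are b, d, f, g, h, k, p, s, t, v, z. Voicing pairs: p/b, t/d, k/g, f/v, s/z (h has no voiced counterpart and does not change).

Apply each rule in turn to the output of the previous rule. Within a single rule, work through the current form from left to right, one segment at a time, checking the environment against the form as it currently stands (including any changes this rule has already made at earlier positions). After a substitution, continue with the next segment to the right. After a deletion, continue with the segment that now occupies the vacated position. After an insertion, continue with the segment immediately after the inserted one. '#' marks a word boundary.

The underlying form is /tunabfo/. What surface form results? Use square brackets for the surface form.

[sunabvo]

1 Palatal Assibilation: [tunabfo] → [sunabfo]
2 Progressive Voicing Assimilation: [sunabfo] → [sunabvo]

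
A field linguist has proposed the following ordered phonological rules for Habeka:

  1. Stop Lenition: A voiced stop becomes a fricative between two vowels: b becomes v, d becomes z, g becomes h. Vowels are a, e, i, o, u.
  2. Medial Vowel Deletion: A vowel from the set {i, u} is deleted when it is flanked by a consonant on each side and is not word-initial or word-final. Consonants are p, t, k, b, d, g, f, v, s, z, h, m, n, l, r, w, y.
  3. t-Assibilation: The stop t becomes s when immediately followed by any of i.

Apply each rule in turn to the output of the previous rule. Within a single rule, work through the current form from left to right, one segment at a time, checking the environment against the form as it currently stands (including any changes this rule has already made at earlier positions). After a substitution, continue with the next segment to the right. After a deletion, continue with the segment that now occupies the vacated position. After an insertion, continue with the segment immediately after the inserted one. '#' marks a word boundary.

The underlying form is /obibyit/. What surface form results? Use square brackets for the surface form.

[ovbyt]

1 Stop Lenition: [obibyit] → [ovibyit]
2 Medial Vowel Deletion: [ovibyit] → [ovbyt]
3 t-Assibilation: no change — [ovbyt]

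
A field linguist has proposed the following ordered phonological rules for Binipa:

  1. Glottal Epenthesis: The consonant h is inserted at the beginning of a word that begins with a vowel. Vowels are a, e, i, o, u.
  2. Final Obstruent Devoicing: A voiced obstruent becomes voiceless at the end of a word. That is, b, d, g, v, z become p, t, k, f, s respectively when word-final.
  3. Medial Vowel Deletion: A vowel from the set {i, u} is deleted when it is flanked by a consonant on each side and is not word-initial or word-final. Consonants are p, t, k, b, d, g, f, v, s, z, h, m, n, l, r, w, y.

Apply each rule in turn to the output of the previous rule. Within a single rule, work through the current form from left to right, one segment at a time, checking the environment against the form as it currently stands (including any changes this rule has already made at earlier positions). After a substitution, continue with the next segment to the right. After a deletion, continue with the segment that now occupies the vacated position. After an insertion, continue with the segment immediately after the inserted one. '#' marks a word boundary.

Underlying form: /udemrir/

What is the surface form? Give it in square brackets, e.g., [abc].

1 Glottal Epenthesis: [udemrir] → [hudemrir]
2 Final Obstruent Devoicing: no change — [hudemrir]
3 Medial Vowel Deletion: [hudemrir] → [hdemrr]

[hdemrr]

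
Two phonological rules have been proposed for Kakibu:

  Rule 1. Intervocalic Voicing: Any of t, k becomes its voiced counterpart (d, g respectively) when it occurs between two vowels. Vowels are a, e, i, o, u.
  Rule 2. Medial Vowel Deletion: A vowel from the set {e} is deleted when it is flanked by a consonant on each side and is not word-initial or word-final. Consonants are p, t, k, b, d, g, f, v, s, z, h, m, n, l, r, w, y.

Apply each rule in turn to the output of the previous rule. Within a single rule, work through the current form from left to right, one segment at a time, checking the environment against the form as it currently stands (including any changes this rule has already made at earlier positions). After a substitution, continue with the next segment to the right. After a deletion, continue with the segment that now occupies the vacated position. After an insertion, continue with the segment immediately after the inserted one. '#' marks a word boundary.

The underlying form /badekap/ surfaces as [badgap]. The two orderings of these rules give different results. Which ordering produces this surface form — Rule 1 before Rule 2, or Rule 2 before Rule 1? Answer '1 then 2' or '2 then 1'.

1 then 2

Order 1 then 2:
  1 Intervocalic Voicing: [badekap] → [badegap]
  2 Medial Vowel Deletion: [badegap] → [badgap]
  result: [badgap]
Order 2 then 1:
  2 Medial Vowel Deletion: [badekap] → [badkap]
  1 Intervocalic Voicing: no change — [badkap]
  result: [badkap]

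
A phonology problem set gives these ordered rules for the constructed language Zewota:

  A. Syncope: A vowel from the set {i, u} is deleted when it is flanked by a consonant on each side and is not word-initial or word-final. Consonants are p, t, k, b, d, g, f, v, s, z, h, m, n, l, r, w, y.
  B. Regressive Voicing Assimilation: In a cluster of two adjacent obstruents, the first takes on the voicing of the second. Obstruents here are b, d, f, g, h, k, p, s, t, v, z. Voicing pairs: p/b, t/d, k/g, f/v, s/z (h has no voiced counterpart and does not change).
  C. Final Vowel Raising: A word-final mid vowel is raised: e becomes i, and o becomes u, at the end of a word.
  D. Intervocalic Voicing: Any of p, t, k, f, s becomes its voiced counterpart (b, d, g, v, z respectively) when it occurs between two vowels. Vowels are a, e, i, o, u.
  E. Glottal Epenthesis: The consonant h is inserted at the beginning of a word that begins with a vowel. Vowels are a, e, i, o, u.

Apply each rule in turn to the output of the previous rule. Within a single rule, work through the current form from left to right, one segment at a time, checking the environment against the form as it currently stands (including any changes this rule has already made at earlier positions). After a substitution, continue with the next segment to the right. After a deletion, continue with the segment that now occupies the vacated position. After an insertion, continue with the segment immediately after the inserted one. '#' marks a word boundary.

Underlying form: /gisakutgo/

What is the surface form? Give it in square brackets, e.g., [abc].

A Syncope: [gisakutgo] → [gsaktgo]
B Regressive Voicing Assimilation: [gsaktgo] → [ksakdgo]
C Final Vowel Raising: [ksakdgo] → [ksakdgu]
D Intervocalic Voicing: no change — [ksakdgu]
E Glottal Epenthesis: no change — [ksakdgu]

[ksakdgu]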